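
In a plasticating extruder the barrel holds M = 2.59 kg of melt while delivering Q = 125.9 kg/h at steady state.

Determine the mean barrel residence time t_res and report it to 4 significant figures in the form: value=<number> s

value=74.06 s

Convert throughput: Q = 125.9 kg/h = 125.9/3600 = 0.0349722 kg/s
t_res = M / Q_s = 2.59 / 0.0349722 = 74.0588 s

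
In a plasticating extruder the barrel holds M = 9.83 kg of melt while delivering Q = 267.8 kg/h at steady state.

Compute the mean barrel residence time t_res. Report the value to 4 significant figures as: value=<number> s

Q_s = Q / 3600 = 267.8 / 3600 = 0.0743889 kg/s
Mean residence time: t_res = M/Q_s = 9.83 kg / 0.0743889 kg/s = 132.143 s

value=132.1 s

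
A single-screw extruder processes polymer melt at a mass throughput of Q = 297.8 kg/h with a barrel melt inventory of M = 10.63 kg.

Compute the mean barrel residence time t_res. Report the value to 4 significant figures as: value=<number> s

Throughput in SI: Q_s = 297.8 kg/h ÷ 3600 s/h = 0.0827222 kg/s
t_res = M / Q_s = 10.63 ÷ 0.0827222 = 128.502 s

value=128.5 s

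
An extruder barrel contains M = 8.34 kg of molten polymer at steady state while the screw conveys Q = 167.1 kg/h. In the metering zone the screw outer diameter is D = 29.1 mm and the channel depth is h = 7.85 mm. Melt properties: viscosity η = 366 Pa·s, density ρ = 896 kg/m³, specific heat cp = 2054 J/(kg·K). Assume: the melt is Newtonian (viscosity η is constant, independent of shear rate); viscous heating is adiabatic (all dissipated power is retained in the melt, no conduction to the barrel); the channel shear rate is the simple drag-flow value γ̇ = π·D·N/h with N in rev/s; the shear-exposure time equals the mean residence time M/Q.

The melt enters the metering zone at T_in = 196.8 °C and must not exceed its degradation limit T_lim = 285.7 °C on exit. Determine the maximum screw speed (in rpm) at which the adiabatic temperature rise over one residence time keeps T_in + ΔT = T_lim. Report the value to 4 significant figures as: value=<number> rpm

value=257.0 rpm

Q_s = Q / 3600 = 167.1 / 3600 = 0.0464167 kg/s
Mean residence time: t_res = M/Q_s = 8.34 kg / 0.0464167 kg/s = 179.677 s
Convert to metres: D = 0.0291 m, h = 0.00785 m
Allowable rise: ΔT_a = T_lim − T_in = 285.7 − 196.8 = 88.9 K
Invert ΔT = ηγ̇²t_res/(ρcp) for γ̇: γ̇_max² = ΔT_a ρ cp / (η t_res) = 88.9·896·2054 / (366·179.677) = 2487.92 s⁻²
Take the square root: γ̇_max = √(2487.92) = 49.8791 s⁻¹
N_max = γ̇_max·h / (π·D) = 49.8791 · 0.00785 / (π · 0.0291) = 4.28297 rev/s = 256.978 rpm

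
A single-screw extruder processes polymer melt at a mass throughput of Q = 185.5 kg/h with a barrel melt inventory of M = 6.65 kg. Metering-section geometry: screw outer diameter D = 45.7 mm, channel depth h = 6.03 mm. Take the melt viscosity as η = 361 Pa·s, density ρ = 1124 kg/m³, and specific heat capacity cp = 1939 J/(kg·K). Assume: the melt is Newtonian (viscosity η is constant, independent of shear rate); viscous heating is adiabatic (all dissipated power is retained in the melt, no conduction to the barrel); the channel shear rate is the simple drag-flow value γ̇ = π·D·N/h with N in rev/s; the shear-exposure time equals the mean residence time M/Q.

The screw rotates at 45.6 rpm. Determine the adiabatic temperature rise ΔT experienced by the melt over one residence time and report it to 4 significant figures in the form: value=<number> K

Q_s = Q / 3600 = 185.5 / 3600 = 0.0515278 kg/s
t_res = M / Q_s = 6.65 / 0.0515278 = 129.057 s
D = 45.7 mm = 0.0457 m;  h = 6.03 mm = 0.00603 m;  N = 45.6 rpm / 60 = 0.76 rev/s
γ̇ = π·D·N / h = π · 0.0457 · 0.76 / 0.00603 = 18.0952 s⁻¹
ΔT = η·γ̇²·t_res / (ρ·cp) = 361 · (18.0952)² · 129.057 / (1124 · 1939) = 6.99952 K

value=7.000 K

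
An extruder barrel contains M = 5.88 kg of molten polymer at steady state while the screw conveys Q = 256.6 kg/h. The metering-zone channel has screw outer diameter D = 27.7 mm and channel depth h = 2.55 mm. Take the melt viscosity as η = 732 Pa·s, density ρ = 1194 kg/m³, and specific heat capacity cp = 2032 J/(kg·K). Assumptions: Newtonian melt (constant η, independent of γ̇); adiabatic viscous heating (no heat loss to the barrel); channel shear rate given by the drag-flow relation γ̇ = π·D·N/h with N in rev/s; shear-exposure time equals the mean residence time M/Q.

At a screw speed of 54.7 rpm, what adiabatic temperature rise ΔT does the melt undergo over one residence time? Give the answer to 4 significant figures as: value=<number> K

value=24.09 K

Throughput in SI: Q_s = 256.6 kg/h ÷ 3600 s/h = 0.0712778 kg/s
Mean residence time: t_res = M/Q_s = 5.88 kg / 0.0712778 kg/s = 82.4942 s
Geometry in metres: D = 27.7 mm → 0.0277 m, h = 2.55 mm → 0.00255 m; screw speed N = 54.7 rpm = 0.911667 rev/s
γ̇ = π·D·N / h = π · 0.0277 · 0.911667 / 0.00255 = 31.1118 s⁻¹
Adiabatic rise: ΔT = η γ̇² t_res / (ρ cp) = 732·(31.1118)²·82.4942 / (1194·2032) = 24.0911 K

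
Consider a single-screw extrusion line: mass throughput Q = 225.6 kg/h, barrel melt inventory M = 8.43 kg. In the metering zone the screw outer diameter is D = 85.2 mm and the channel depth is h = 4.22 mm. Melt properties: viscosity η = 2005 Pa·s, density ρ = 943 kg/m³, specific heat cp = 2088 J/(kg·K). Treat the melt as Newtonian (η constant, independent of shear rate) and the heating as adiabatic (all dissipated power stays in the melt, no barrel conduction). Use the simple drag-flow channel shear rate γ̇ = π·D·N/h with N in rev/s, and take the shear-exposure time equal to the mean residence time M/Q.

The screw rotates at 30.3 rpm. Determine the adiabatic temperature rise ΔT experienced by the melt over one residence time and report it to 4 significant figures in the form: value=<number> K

value=140.5 K

Convert throughput: Q = 225.6 kg/h = 225.6/3600 = 0.0626667 kg/s
Mean residence time: t_res = M/Q_s = 8.43 kg / 0.0626667 kg/s = 134.521 s
D = 85.2 mm = 0.0852 m;  h = 4.22 mm = 0.00422 m;  N = 30.3 rpm / 60 = 0.505 rev/s
γ̇ = π D N / h = (π)(0.0852)(0.505) / 0.00422 = 32.0308 s⁻¹
ΔT = η·γ̇²·t_res/(ρ·cp) = [2005 × 32.0308² × 134.521] / [943 × 2088] = 140.54 K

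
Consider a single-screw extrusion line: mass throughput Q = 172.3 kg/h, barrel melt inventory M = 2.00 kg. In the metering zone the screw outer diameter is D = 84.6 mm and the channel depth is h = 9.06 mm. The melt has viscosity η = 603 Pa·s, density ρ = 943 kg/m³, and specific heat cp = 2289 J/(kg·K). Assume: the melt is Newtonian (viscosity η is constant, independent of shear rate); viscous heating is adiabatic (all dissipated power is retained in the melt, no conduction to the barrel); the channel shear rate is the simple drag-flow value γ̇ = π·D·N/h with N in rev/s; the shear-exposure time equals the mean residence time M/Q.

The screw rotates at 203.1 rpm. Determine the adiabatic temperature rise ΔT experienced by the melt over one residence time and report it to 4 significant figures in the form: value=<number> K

value=115.1 K

Throughput in SI: Q_s = 172.3 kg/h ÷ 3600 s/h = 0.0478611 kg/s
t_res = M / Q_s = 2.00 / 0.0478611 = 41.7876 s
Geometry in metres: D = 84.6 mm → 0.0846 m, h = 9.06 mm → 0.00906 m; screw speed N = 203.1 rpm = 3.385 rev/s
Shear rate: γ̇ = πDN/h = π·0.0846·3.385/0.00906 = 99.3003 s⁻¹
Adiabatic rise: ΔT = η γ̇² t_res / (ρ cp) = 603·(99.3003)²·41.7876 / (943·2289) = 115.109 K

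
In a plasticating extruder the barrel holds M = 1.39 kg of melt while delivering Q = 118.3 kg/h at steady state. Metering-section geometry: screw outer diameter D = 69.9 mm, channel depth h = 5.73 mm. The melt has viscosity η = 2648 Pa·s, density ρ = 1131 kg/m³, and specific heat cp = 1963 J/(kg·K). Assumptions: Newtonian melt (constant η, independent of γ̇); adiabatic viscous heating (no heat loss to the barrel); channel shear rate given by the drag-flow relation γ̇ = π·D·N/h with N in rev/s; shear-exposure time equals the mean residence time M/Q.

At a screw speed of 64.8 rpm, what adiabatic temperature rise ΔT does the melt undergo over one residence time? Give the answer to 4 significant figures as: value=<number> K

Convert throughput: Q = 118.3 kg/h = 118.3/3600 = 0.0328611 kg/s
t_res = M / Q_s = 1.39 ÷ 0.0328611 = 42.2992 s
Geometry in metres: D = 69.9 mm → 0.0699 m, h = 5.73 mm → 0.00573 m; screw speed N = 64.8 rpm = 1.08 rev/s
γ̇ = π·D·N / h = π · 0.0699 · 1.08 / 0.00573 = 41.3901 s⁻¹
Adiabatic rise: ΔT = η γ̇² t_res / (ρ cp) = 2648·(41.3901)²·42.2992 / (1131·1963) = 86.4291 K

value=86.43 K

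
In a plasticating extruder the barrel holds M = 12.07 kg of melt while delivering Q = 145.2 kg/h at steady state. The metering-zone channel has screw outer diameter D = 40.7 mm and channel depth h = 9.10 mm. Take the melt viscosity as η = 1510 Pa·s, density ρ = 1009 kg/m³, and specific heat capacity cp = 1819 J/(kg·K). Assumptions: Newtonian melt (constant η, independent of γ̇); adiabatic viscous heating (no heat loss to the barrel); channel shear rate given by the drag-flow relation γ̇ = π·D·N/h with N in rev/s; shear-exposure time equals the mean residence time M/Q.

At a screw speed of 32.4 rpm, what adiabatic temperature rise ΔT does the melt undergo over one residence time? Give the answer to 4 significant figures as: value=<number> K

Convert throughput: Q = 145.2 kg/h = 145.2/3600 = 0.0403333 kg/s
t_res = M / Q_s = 12.07 ÷ 0.0403333 = 299.256 s
Convert to SI: D = 0.0407 m, h = 0.0091 m, N = 32.4/60 = 0.54 rev/s
Shear rate: γ̇ = πDN/h = π·0.0407·0.54/0.0091 = 7.58746 s⁻¹
ΔT = η·γ̇²·t_res / (ρ·cp) = 1510 · (7.58746)² · 299.256 / (1009 · 1819) = 14.1739 K

value=14.17 K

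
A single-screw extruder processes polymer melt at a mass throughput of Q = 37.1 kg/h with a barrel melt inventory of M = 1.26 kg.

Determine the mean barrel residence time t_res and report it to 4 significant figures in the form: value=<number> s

Q_s = Q / 3600 = 37.1 / 3600 = 0.0103056 kg/s
t_res = M / Q_s = 1.26 / 0.0103056 = 122.264 s

value=122.3 s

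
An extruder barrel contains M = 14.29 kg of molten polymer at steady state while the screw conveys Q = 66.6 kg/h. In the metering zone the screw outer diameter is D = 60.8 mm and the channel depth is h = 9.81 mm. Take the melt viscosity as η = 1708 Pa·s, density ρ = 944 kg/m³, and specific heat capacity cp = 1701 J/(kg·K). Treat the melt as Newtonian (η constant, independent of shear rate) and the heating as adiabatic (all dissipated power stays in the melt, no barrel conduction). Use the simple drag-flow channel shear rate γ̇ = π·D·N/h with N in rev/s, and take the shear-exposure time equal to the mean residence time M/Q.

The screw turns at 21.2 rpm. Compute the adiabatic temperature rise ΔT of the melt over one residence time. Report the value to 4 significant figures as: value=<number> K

value=38.89 K

Convert throughput: Q = 66.6 kg/h = 66.6/3600 = 0.0185 kg/s
Mean residence time: t_res = M/Q_s = 14.29 kg / 0.0185 kg/s = 772.432 s
Convert to SI: D = 0.0608 m, h = 0.00981 m, N = 21.2/60 = 0.353333 rev/s
Shear rate: γ̇ = πDN/h = π·0.0608·0.353333/0.00981 = 6.87969 s⁻¹
ΔT = η·γ̇²·t_res/(ρ·cp) = [1708 × 6.87969² × 772.432] / [944 × 1701] = 38.8875 K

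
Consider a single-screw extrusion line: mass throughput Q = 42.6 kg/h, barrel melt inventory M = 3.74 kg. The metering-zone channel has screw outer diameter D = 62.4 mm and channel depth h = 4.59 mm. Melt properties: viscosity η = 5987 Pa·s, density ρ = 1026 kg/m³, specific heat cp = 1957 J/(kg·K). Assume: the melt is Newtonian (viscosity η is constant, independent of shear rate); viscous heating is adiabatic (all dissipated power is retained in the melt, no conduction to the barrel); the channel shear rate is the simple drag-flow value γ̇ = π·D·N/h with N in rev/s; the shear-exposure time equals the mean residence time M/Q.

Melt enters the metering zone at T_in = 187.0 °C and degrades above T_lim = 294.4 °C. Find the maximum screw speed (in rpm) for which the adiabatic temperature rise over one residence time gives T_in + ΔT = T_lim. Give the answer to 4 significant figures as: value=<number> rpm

Throughput in SI: Q_s = 42.6 kg/h ÷ 3600 s/h = 0.0118333 kg/s
Mean residence time: t_res = M/Q_s = 3.74 kg / 0.0118333 kg/s = 316.056 s
Geometry in SI: D = 62.4 mm → 0.0624 m, h = 4.59 mm → 0.00459 m
ΔT_a = T_lim − T_in = 294.4 °C − 187.0 °C = 107.4 K
Invert ΔT = ηγ̇²t_res/(ρcp) for γ̇: γ̇_max² = ΔT_a ρ cp / (η t_res) = 107.4·1026·1957 / (5987·316.056) = 113.964 s⁻²
Take the square root: γ̇_max = √(113.964) = 10.6754 s⁻¹
N_max = γ̇_max·h / (π·D) = 10.6754 · 0.00459 / (π · 0.0624) = 0.249955 rev/s = 14.9973 rpm

value=15.00 rpm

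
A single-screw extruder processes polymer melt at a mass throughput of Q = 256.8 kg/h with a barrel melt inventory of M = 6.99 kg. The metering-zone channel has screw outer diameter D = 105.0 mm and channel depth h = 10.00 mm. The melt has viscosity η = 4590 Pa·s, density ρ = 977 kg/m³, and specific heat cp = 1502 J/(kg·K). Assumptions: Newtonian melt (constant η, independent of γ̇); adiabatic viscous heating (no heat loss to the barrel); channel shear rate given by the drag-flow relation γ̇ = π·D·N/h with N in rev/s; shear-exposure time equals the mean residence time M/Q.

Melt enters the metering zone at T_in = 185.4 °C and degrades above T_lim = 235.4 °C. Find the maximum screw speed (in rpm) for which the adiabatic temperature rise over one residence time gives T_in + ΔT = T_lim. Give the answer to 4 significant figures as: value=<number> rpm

Q_s = Q / 3600 = 256.8 / 3600 = 0.0713333 kg/s
t_res = M / Q_s = 6.99 ÷ 0.0713333 = 97.9907 s
D = 105.0 mm = 0.105 m;  h = 10.00 mm = 0.01 m
ΔT_a = T_lim − T_in = 235.4 − 185.4 = 50 K
γ̇_max² = ΔT_a·ρ·cp/(η·t_res) = 50·977·1502/(4590·97.9907) = 163.131 s⁻²
γ̇_max = √163.131 = 12.7723 s⁻¹
Solve γ̇ = πDN/h for N: N_max = γ̇_max·h/(π·D) = 12.7723 × 0.01 / (π × 0.105) = 0.387195 rev/s = 23.2317 rpm

value=23.23 rpm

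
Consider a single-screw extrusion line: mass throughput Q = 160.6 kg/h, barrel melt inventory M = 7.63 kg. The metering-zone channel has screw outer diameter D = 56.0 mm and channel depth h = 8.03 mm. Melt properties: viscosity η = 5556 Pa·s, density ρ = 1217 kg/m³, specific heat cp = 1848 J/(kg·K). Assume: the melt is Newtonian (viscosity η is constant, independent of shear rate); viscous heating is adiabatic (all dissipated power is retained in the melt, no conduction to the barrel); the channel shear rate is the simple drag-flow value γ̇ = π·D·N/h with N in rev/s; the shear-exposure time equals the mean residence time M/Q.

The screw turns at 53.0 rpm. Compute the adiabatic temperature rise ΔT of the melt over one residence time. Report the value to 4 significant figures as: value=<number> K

value=158.3 K

Q_s = Q / 3600 = 160.6 / 3600 = 0.0446111 kg/s
t_res = M / Q_s = 7.63 / 0.0446111 = 171.034 s
Geometry in metres: D = 56.0 mm → 0.056 m, h = 8.03 mm → 0.00803 m; screw speed N = 53.0 rpm = 0.883333 rev/s
Shear rate: γ̇ = πDN/h = π·0.056·0.883333/0.00803 = 19.3529 s⁻¹
ΔT = η·γ̇²·t_res/(ρ·cp) = [5556 × 19.3529² × 171.034] / [1217 × 1848] = 158.251 K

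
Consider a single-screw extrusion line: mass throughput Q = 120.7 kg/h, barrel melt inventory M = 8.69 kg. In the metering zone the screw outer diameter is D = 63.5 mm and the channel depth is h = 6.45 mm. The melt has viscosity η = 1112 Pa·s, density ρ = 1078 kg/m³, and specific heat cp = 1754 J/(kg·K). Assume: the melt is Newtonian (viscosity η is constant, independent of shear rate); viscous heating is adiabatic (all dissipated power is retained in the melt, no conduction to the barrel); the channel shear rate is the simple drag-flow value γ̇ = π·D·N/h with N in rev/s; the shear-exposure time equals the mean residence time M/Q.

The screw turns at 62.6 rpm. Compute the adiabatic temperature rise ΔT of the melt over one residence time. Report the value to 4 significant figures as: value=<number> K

Q_s = Q / 3600 = 120.7 / 3600 = 0.0335278 kg/s
Mean residence time: t_res = M/Q_s = 8.69 kg / 0.0335278 kg/s = 259.188 s
D = 63.5 mm = 0.0635 m;  h = 6.45 mm = 0.00645 m;  N = 62.6 rpm / 60 = 1.04333 rev/s
Shear rate: γ̇ = πDN/h = π·0.0635·1.04333/0.00645 = 32.2691 s⁻¹
ΔT = η·γ̇²·t_res / (ρ·cp) = 1112 · (32.2691)² · 259.188 / (1078 · 1754) = 158.725 K

value=158.7 K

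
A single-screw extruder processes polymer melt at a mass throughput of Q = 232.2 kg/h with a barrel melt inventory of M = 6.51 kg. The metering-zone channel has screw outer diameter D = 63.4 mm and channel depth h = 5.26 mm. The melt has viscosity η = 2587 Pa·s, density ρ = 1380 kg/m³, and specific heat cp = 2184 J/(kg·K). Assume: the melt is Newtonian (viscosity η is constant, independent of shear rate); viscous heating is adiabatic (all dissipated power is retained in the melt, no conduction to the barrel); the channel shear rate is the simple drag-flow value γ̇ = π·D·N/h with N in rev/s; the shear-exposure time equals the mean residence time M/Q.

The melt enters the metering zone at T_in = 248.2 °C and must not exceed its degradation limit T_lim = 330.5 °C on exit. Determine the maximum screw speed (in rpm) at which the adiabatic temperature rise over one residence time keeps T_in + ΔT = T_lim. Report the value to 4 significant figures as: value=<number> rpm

value=48.84 rpm

Convert throughput: Q = 232.2 kg/h = 232.2/3600 = 0.0645 kg/s
t_res = M / Q_s = 6.51 ÷ 0.0645 = 100.93 s
Geometry in SI: D = 63.4 mm → 0.0634 m, h = 5.26 mm → 0.00526 m
Allowable rise: ΔT_a = T_lim − T_in = 330.5 − 248.2 = 82.3 K
Invert ΔT = ηγ̇²t_res/(ρcp) for γ̇: γ̇_max² = ΔT_a ρ cp / (η t_res) = 82.3·1380·2184 / (2587·100.93) = 949.979 s⁻²
Take the square root: γ̇_max = √(949.979) = 30.8217 s⁻¹
N_max = γ̇_max h / (πD) = 30.8217·0.00526/(π·0.0634) = 0.813961 rev/s → ×60 = 48.8377 rpm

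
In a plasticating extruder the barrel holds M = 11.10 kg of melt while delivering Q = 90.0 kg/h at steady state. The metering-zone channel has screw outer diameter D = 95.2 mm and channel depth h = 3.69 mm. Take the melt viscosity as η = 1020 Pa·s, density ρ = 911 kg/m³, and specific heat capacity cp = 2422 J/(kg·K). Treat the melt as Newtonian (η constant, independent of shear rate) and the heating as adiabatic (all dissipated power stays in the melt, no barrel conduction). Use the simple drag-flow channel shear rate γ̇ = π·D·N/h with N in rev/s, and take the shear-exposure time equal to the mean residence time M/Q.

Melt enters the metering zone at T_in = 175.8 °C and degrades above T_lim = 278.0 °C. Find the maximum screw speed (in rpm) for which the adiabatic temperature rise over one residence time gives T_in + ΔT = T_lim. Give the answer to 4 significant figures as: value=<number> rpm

Q_s = Q / 3600 = 90.0 / 3600 = 0.025 kg/s
t_res = M / Q_s = 11.10 / 0.025 = 444 s
Convert to metres: D = 0.0952 m, h = 0.00369 m
Allowable rise: ΔT_a = T_lim − T_in = 278.0 − 175.8 = 102.2 K
γ̇_max² = ΔT_a·ρ·cp/(η·t_res) = 102.2·911·2422/(1020·444) = 497.921 s⁻²
γ̇_max = sqrt(497.921) = 22.3141 s⁻¹
N_max = γ̇_max·h / (π·D) = 22.3141 · 0.00369 / (π · 0.0952) = 0.275309 rev/s = 16.5185 rpm

value=16.52 rpm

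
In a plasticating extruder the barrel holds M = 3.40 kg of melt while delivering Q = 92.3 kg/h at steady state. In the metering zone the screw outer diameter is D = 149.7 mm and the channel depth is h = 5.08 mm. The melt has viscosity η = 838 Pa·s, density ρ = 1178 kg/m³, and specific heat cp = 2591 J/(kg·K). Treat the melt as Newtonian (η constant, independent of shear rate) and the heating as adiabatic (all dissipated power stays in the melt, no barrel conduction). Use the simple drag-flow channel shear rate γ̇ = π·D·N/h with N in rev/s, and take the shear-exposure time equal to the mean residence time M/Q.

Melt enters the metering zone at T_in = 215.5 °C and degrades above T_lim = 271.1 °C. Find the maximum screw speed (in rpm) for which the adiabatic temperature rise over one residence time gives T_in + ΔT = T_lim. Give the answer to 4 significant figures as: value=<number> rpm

value=25.33 rpm

Throughput in SI: Q_s = 92.3 kg/h ÷ 3600 s/h = 0.0256389 kg/s
t_res = M / Q_s = 3.40 ÷ 0.0256389 = 132.611 s
Geometry in SI: D = 149.7 mm → 0.1497 m, h = 5.08 mm → 0.00508 m
ΔT_a = T_lim − T_in = 271.1 − 215.5 = 55.6 K
Invert ΔT = ηγ̇²t_res/(ρcp) for γ̇: γ̇_max² = ΔT_a ρ cp / (η t_res) = 55.6·1178·2591 / (838·132.611) = 1527.09 s⁻²
Take the square root: γ̇_max = √(1527.09) = 39.078 s⁻¹
Solve γ̇ = πDN/h for N: N_max = γ̇_max·h/(π·D) = 39.078 × 0.00508 / (π × 0.1497) = 0.422108 rev/s = 25.3265 rpm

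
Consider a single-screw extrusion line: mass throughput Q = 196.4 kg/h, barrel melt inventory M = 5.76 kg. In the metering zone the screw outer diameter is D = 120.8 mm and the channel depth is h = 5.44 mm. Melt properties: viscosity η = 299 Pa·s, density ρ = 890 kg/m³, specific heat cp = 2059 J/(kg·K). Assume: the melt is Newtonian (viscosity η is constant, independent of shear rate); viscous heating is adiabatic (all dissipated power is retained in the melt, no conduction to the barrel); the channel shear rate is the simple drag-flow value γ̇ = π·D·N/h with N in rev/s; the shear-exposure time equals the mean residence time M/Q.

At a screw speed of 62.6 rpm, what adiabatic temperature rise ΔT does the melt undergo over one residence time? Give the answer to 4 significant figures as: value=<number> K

Throughput in SI: Q_s = 196.4 kg/h ÷ 3600 s/h = 0.0545556 kg/s
t_res = M / Q_s = 5.76 / 0.0545556 = 105.58 s
Geometry in metres: D = 120.8 mm → 0.1208 m, h = 5.44 mm → 0.00544 m; screw speed N = 62.6 rpm = 1.04333 rev/s
γ̇ = π D N / h = (π)(0.1208)(1.04333) / 0.00544 = 72.7848 s⁻¹
ΔT = η·γ̇²·t_res / (ρ·cp) = 299 · (72.7848)² · 105.58 / (890 · 2059) = 91.2621 K

value=91.26 K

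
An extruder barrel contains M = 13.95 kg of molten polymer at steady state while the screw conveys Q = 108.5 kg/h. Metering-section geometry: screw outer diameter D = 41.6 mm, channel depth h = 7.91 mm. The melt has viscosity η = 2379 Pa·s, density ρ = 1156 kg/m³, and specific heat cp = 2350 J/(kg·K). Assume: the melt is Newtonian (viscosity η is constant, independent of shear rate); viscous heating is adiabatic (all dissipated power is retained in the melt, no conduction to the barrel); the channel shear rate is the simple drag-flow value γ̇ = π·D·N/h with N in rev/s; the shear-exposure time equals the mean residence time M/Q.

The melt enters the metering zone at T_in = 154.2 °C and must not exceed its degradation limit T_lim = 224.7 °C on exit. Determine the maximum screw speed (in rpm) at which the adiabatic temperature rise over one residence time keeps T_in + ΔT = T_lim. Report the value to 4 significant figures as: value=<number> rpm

value=47.89 rpm

Throughput in SI: Q_s = 108.5 kg/h ÷ 3600 s/h = 0.0301389 kg/s
Mean residence time: t_res = M/Q_s = 13.95 kg / 0.0301389 kg/s = 462.857 s
D = 41.6 mm = 0.0416 m;  h = 7.91 mm = 0.00791 m
ΔT_a = T_lim − T_in = 224.7 °C − 154.2 °C = 70.5 K
Invert ΔT = ηγ̇²t_res/(ρcp) for γ̇: γ̇_max² = ΔT_a ρ cp / (η t_res) = 70.5·1156·2350 / (2379·462.857) = 173.93 s⁻²
γ̇_max = sqrt(173.93) = 13.1882 s⁻¹
N_max = γ̇_max·h / (π·D) = 13.1882 · 0.00791 / (π · 0.0416) = 0.798215 rev/s = 47.8929 rpm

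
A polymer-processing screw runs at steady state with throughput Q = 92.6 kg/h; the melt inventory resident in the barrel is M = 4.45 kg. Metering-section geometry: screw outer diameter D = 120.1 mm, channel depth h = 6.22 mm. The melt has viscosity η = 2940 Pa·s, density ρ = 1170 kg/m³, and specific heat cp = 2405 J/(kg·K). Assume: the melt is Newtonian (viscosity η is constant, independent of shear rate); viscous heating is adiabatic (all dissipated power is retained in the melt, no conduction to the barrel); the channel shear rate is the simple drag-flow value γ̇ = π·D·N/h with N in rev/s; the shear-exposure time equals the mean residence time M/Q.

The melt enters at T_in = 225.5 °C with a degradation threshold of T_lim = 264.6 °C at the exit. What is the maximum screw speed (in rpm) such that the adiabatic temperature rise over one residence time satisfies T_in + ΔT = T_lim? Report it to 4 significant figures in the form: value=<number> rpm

value=14.55 rpm

Q_s = Q / 3600 = 92.6 / 3600 = 0.0257222 kg/s
t_res = M / Q_s = 4.45 ÷ 0.0257222 = 173.002 s
D = 120.1 mm = 0.1201 m;  h = 6.22 mm = 0.00622 m
Allowable rise: ΔT_a = T_lim − T_in = 264.6 − 225.5 = 39.1 K
Invert ΔT = ηγ̇²t_res/(ρcp) for γ̇: γ̇_max² = ΔT_a ρ cp / (η t_res) = 39.1·1170·2405 / (2940·173.002) = 216.311 s⁻²
γ̇_max = √216.311 = 14.7075 s⁻¹
Solve γ̇ = πDN/h for N: N_max = γ̇_max·h/(π·D) = 14.7075 × 0.00622 / (π × 0.1201) = 0.242458 rev/s = 14.5475 rpm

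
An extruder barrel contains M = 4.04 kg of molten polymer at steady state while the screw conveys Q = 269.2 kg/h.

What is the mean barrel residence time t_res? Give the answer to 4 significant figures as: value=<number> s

value=54.03 s

Q_s = Q / 3600 = 269.2 / 3600 = 0.0747778 kg/s
t_res = M / Q_s = 4.04 / 0.0747778 = 54.0267 s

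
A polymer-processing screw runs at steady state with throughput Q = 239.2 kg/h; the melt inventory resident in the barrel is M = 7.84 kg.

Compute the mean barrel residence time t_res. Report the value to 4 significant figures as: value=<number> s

value=118.0 s

Q_s = Q / 3600 = 239.2 / 3600 = 0.0664444 kg/s
t_res = M / Q_s = 7.84 ÷ 0.0664444 = 117.993 s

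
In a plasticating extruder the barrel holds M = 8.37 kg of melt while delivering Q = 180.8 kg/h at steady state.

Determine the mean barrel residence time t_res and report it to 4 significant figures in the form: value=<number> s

Convert throughput: Q = 180.8 kg/h = 180.8/3600 = 0.0502222 kg/s
t_res = M / Q_s = 8.37 / 0.0502222 = 166.659 s

value=166.7 s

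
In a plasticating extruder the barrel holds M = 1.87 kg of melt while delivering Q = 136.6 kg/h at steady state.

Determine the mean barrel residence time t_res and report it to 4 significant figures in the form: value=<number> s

value=49.28 s

Q_s = Q / 3600 = 136.6 / 3600 = 0.0379444 kg/s
t_res = M / Q_s = 1.87 ÷ 0.0379444 = 49.2826 s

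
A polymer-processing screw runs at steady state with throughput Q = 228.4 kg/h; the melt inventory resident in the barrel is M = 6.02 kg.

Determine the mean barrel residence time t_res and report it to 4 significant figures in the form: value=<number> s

value=94.89 s

Convert throughput: Q = 228.4 kg/h = 228.4/3600 = 0.0634444 kg/s
t_res = M / Q_s = 6.02 ÷ 0.0634444 = 94.8862 s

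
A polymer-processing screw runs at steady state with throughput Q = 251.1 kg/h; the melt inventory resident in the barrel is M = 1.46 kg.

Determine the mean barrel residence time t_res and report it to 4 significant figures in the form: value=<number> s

Convert throughput: Q = 251.1 kg/h = 251.1/3600 = 0.06975 kg/s
t_res = M / Q_s = 1.46 ÷ 0.06975 = 20.9319 s

value=20.93 s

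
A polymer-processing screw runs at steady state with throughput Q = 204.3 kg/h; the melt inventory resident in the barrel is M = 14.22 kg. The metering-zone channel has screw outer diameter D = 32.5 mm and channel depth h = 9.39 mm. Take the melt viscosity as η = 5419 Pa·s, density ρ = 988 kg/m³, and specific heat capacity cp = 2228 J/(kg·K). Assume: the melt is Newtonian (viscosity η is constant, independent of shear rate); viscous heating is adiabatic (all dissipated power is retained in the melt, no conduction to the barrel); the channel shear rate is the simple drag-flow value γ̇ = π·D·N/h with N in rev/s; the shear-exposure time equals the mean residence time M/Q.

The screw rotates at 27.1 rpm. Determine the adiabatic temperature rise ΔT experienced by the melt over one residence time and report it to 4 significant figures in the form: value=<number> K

value=14.88 K

Q_s = Q / 3600 = 204.3 / 3600 = 0.05675 kg/s
Mean residence time: t_res = M/Q_s = 14.22 kg / 0.05675 kg/s = 250.573 s
Geometry in metres: D = 32.5 mm → 0.0325 m, h = 9.39 mm → 0.00939 m; screw speed N = 27.1 rpm = 0.451667 rev/s
γ̇ = π D N / h = (π)(0.0325)(0.451667) / 0.00939 = 4.91118 s⁻¹
Adiabatic rise: ΔT = η γ̇² t_res / (ρ cp) = 5419·(4.91118)²·250.573 / (988·2228) = 14.8783 K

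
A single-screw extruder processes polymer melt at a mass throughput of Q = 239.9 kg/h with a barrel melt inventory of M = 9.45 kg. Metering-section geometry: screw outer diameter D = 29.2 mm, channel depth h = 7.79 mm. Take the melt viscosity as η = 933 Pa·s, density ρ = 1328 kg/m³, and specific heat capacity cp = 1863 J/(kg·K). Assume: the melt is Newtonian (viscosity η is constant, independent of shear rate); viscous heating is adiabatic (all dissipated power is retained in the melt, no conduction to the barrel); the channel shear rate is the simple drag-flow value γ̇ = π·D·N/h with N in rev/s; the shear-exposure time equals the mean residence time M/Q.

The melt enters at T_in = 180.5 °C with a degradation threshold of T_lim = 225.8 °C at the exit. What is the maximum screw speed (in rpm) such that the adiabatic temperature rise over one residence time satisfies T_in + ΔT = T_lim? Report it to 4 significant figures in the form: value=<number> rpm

value=148.3 rpm

Throughput in SI: Q_s = 239.9 kg/h ÷ 3600 s/h = 0.0666389 kg/s
t_res = M / Q_s = 9.45 / 0.0666389 = 141.809 s
Convert to metres: D = 0.0292 m, h = 0.00779 m
ΔT_a = T_lim − T_in = 225.8 °C − 180.5 °C = 45.3 K
γ̇_max² = ΔT_a·ρ·cp/(η·t_res) = 45.3·1328·1863/(933·141.809) = 847.078 s⁻²
γ̇_max = sqrt(847.078) = 29.1046 s⁻¹
N_max = γ̇_max h / (πD) = 29.1046·0.00779/(π·0.0292) = 2.47153 rev/s → ×60 = 148.292 rpm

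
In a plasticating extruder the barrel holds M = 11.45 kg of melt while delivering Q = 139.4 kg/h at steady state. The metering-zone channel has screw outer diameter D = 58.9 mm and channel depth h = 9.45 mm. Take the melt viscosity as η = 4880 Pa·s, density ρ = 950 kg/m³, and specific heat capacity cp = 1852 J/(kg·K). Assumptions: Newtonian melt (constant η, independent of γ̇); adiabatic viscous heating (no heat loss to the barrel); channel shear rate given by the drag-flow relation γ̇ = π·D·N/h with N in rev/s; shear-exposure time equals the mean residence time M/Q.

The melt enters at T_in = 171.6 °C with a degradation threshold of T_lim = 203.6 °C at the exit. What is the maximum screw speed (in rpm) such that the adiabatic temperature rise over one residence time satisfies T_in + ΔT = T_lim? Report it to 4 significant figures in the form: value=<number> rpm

value=19.14 rpm

Convert throughput: Q = 139.4 kg/h = 139.4/3600 = 0.0387222 kg/s
t_res = M / Q_s = 11.45 ÷ 0.0387222 = 295.696 s
D = 58.9 mm = 0.0589 m;  h = 9.45 mm = 0.00945 m
ΔT_a = T_lim − T_in = 203.6 − 171.6 = 32 K
γ̇_max² = ΔT_a·ρ·cp/(η·t_res) = 32·950·1852/(4880·295.696) = 39.0166 s⁻²
γ̇_max = sqrt(39.0166) = 6.24633 s⁻¹
N_max = γ̇_max h / (πD) = 6.24633·0.00945/(π·0.0589) = 0.319001 rev/s → ×60 = 19.14 rpm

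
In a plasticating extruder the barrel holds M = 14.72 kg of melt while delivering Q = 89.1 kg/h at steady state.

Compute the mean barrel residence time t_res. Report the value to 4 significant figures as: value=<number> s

Q_s = Q / 3600 = 89.1 / 3600 = 0.02475 kg/s
t_res = M / Q_s = 14.72 / 0.02475 = 594.747 s

value=594.7 s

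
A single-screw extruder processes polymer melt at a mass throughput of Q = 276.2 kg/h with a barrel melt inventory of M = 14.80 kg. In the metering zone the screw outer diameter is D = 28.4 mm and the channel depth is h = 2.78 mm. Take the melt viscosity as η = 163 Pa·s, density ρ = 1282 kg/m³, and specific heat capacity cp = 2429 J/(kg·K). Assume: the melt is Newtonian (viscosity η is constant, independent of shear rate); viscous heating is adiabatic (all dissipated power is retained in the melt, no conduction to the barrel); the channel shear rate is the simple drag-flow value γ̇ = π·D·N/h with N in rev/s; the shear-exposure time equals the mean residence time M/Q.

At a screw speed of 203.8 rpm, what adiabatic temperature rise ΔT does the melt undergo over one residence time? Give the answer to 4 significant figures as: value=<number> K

value=120.0 K

Throughput in SI: Q_s = 276.2 kg/h ÷ 3600 s/h = 0.0767222 kg/s
t_res = M / Q_s = 14.80 / 0.0767222 = 192.904 s
Geometry in metres: D = 28.4 mm → 0.0284 m, h = 2.78 mm → 0.00278 m; screw speed N = 203.8 rpm = 3.39667 rev/s
γ̇ = π D N / h = (π)(0.0284)(3.39667) / 0.00278 = 109.013 s⁻¹
ΔT = η·γ̇²·t_res / (ρ·cp) = 163 · (109.013)² · 192.904 / (1282 · 2429) = 119.996 K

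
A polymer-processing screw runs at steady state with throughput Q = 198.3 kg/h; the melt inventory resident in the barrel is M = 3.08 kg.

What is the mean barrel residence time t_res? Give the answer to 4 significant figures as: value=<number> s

value=55.92 s

Q_s = Q / 3600 = 198.3 / 3600 = 0.0550833 kg/s
t_res = M / Q_s = 3.08 / 0.0550833 = 55.9153 s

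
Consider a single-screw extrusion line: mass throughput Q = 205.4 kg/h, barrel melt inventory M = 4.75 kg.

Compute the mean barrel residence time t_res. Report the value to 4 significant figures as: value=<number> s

Convert throughput: Q = 205.4 kg/h = 205.4/3600 = 0.0570556 kg/s
t_res = M / Q_s = 4.75 / 0.0570556 = 83.2522 s

value=83.25 s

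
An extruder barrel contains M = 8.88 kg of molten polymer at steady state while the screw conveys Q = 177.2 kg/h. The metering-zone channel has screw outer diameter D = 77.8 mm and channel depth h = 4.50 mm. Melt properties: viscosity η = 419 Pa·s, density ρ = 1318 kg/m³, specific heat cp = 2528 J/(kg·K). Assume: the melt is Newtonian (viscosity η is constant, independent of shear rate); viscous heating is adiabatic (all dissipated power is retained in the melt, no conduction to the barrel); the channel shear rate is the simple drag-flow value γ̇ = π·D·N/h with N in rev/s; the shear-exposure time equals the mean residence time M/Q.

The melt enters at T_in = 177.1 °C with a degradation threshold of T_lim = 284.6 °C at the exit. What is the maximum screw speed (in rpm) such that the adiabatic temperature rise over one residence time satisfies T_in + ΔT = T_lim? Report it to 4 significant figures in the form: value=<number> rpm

value=76.04 rpm

Q_s = Q / 3600 = 177.2 / 3600 = 0.0492222 kg/s
Mean residence time: t_res = M/Q_s = 8.88 kg / 0.0492222 kg/s = 180.406 s
Convert to metres: D = 0.0778 m, h = 0.0045 m
Allowable rise: ΔT_a = T_lim − T_in = 284.6 − 177.1 = 107.5 K
γ̇_max² = ΔT_a·ρ·cp/(η·t_res) = 107.5·1318·2528/(419·180.406) = 4738.44 s⁻²
γ̇_max = sqrt(4738.44) = 68.8363 s⁻¹
N_max = γ̇_max h / (πD) = 68.8363·0.0045/(π·0.0778) = 1.26736 rev/s → ×60 = 76.0417 rpm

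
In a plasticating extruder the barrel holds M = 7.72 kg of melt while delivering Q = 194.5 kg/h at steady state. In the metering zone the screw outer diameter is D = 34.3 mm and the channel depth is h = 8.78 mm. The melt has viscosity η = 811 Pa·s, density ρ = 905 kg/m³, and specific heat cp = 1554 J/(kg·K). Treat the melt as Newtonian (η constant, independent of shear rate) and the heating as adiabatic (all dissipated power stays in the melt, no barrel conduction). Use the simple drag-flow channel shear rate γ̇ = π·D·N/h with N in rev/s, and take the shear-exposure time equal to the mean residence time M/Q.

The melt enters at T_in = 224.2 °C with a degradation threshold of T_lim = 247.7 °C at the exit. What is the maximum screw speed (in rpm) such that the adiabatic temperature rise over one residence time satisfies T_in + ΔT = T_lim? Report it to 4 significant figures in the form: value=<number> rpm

Convert throughput: Q = 194.5 kg/h = 194.5/3600 = 0.0540278 kg/s
t_res = M / Q_s = 7.72 ÷ 0.0540278 = 142.889 s
Convert to metres: D = 0.0343 m, h = 0.00878 m
ΔT_a = T_lim − T_in = 247.7 °C − 224.2 °C = 23.5 K
γ̇_max² = ΔT_a·ρ·cp / (η·t_res) = [23.5 × 905 × 1554] / [811 × 142.889] = 285.198 s⁻²
γ̇_max = sqrt(285.198) = 16.8878 s⁻¹
N_max = γ̇_max·h / (π·D) = 16.8878 · 0.00878 / (π · 0.0343) = 1.37602 rev/s = 82.561 rpm

value=82.56 rpm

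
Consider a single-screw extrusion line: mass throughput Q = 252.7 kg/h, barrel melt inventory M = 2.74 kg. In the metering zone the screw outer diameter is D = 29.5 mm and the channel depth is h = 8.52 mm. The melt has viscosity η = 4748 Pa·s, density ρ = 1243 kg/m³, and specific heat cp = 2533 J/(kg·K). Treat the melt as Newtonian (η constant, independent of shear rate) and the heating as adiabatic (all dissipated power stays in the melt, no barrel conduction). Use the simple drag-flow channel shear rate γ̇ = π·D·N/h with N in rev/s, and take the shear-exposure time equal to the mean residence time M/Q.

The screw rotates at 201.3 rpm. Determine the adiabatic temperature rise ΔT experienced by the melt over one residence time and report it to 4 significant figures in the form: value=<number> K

value=78.40 K

Q_s = Q / 3600 = 252.7 / 3600 = 0.0701944 kg/s
t_res = M / Q_s = 2.74 ÷ 0.0701944 = 39.0344 s
Convert to SI: D = 0.0295 m, h = 0.00852 m, N = 201.3/60 = 3.355 rev/s
Shear rate: γ̇ = πDN/h = π·0.0295·3.355/0.00852 = 36.4943 s⁻¹
ΔT = η·γ̇²·t_res / (ρ·cp) = 4748 · (36.4943)² · 39.0344 / (1243 · 2533) = 78.3974 K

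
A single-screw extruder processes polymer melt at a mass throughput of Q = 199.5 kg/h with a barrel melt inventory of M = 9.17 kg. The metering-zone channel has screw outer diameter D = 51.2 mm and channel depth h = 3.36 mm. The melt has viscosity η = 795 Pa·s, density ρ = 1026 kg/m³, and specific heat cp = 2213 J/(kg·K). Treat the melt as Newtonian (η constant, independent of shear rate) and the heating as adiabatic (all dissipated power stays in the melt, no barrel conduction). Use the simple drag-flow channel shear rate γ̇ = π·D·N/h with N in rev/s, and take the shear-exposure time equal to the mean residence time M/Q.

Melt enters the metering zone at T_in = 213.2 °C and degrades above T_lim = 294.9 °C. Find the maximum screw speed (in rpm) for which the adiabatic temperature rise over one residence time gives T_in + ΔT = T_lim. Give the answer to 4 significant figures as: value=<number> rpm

Convert throughput: Q = 199.5 kg/h = 199.5/3600 = 0.0554167 kg/s
t_res = M / Q_s = 9.17 / 0.0554167 = 165.474 s
Convert to metres: D = 0.0512 m, h = 0.00336 m
Allowable rise: ΔT_a = T_lim − T_in = 294.9 − 213.2 = 81.7 K
Invert ΔT = ηγ̇²t_res/(ρcp) for γ̇: γ̇_max² = ΔT_a ρ cp / (η t_res) = 81.7·1026·2213 / (795·165.474) = 1410.12 s⁻²
γ̇_max = sqrt(1410.12) = 37.5515 s⁻¹
Solve γ̇ = πDN/h for N: N_max = γ̇_max·h/(π·D) = 37.5515 × 0.00336 / (π × 0.0512) = 0.784417 rev/s = 47.065 rpm

value=47.07 rpm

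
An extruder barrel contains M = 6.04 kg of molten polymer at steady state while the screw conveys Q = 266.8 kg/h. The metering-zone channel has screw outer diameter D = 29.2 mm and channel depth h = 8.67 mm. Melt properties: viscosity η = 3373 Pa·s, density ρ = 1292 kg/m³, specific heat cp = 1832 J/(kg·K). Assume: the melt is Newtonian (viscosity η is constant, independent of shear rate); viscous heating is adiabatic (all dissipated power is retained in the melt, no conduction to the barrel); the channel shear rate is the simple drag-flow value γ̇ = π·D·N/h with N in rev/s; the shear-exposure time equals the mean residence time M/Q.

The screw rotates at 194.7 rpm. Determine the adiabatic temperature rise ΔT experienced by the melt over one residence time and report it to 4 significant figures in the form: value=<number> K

value=136.9 K

Throughput in SI: Q_s = 266.8 kg/h ÷ 3600 s/h = 0.0741111 kg/s
t_res = M / Q_s = 6.04 ÷ 0.0741111 = 81.4993 s
Convert to SI: D = 0.0292 m, h = 0.00867 m, N = 194.7/60 = 3.245 rev/s
Shear rate: γ̇ = πDN/h = π·0.0292·3.245/0.00867 = 34.3343 s⁻¹
ΔT = η·γ̇²·t_res / (ρ·cp) = 3373 · (34.3343)² · 81.4993 / (1292 · 1832) = 136.911 K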